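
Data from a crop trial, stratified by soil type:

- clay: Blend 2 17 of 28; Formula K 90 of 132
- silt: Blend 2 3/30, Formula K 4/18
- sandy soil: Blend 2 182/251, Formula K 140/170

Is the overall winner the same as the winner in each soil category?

Clay: Blend 2 17/28 = 60.7%, Formula K 90/132 = 68.2% → Formula K
Silt: Blend 2 3/30 = 10.0%, Formula K 4/18 = 22.2% → Formula K
Sandy soil: Blend 2 182/251 = 72.5%, Formula K 140/170 = 82.4% → Formula K
Overall: Blend 2 202/309 = 65.4%, Formula K 234/320 = 73.1% → Formula K
Formula K wins overall and in every soil group — no reversal.

Yes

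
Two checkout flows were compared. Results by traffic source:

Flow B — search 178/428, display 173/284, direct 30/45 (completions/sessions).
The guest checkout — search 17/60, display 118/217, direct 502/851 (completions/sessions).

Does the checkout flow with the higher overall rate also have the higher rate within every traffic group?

Search: Flow B 178/428 = 41.6%, the guest checkout 17/60 = 28.3% → Flow B
Display: Flow B 173/284 = 60.9%, the guest checkout 118/217 = 54.4% → Flow B
Direct: Flow B 30/45 = 66.7%, the guest checkout 502/851 = 59.0% → Flow B
Overall: Flow B 381/757 = 50.3%, the guest checkout 637/1128 = 56.5% → the guest checkout
Flow B wins each traffic group but the guest checkout wins overall — the comparison reverses. Flow B's sessions skew toward search, which has a lower base rate.

No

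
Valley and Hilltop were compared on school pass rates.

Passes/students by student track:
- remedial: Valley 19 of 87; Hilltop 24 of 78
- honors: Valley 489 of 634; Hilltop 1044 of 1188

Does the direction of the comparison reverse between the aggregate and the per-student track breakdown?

Remedial: Valley 19/87 = 21.8%, Hilltop 24/78 = 30.8% → Hilltop
Honors: Valley 489/634 = 77.1%, Hilltop 1044/1188 = 87.9% → Hilltop
Overall: Valley 508/721 = 70.5%, Hilltop 1068/1266 = 84.4% → Hilltop
Hilltop wins overall and in every student group — no reversal.

No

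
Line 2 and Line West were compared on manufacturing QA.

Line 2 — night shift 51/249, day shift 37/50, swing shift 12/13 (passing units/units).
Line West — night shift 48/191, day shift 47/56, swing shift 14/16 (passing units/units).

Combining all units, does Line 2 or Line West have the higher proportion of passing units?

Night shift: Line 2 51/249 = 20.5%, Line West 48/191 = 25.1% → Line West
Day shift: Line 2 37/50 = 74.0%, Line West 47/56 = 83.9% → Line West
Swing shift: Line 2 12/13 = 92.3%, Line West 14/16 = 87.5% → Line 2
Overall: Line 2 100/312 = 32.1%, Line West 109/263 = 41.4% → Line West
(Neither sweeps every shift group, but Line West has the higher pooled rate.)

Line West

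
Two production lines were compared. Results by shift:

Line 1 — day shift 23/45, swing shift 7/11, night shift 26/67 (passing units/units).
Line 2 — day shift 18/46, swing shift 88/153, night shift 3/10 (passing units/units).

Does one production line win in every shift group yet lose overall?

Yes

Day shift: Line 1 23/45 = 51.1%, Line 2 18/46 = 39.1% → Line 1
Swing shift: Line 1 7/11 = 63.6%, Line 2 88/153 = 57.5% → Line 1
Night shift: Line 1 26/67 = 38.8%, Line 2 3/10 = 30.0% → Line 1
Overall: Line 1 56/123 = 45.5%, Line 2 109/209 = 52.2% → Line 2
Line 1 wins each shift group but Line 2 wins overall — the comparison reverses. Line 1's units skew toward night shift, which has a lower base rate.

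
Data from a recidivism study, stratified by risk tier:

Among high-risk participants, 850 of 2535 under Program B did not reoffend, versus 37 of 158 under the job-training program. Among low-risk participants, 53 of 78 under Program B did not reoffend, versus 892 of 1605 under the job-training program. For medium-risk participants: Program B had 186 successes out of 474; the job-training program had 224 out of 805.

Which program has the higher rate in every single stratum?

Program B

High-risk: Program B 850/2535 = 33.5%, the job-training program 37/158 = 23.4% → Program B
Low-risk: Program B 53/78 = 67.9%, the job-training program 892/1605 = 55.6% → Program B
Medium-risk: Program B 186/474 = 39.2%, the job-training program 224/805 = 27.8% → Program B
Program B has the higher rate in all 3 groups.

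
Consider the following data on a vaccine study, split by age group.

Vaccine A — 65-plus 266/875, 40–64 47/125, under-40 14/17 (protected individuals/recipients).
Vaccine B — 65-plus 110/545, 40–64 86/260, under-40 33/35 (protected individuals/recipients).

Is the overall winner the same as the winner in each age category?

No

65-plus: Vaccine A 266/875 = 30.4%, Vaccine B 110/545 = 20.2% → Vaccine A
40–64: Vaccine A 47/125 = 37.6%, Vaccine B 86/260 = 33.1% → Vaccine A
Under-40: Vaccine A 14/17 = 82.4%, Vaccine B 33/35 = 94.3% → Vaccine B
Overall: Vaccine A 327/1017 = 32.2%, Vaccine B 229/840 = 27.3% → Vaccine A
Neither sweeps: Vaccine A wins 2 of 3 groups, Vaccine B wins 1. Vaccine A wins overall but not every group — no Simpson reversal.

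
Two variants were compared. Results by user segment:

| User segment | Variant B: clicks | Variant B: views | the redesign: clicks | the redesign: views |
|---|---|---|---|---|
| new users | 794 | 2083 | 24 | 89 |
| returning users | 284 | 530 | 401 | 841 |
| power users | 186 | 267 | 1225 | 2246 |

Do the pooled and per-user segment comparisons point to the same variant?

New users: Variant B 794/2083 = 38.1%, the redesign 24/89 = 27.0% → Variant B
Returning users: Variant B 284/530 = 53.6%, the redesign 401/841 = 47.7% → Variant B
Power users: Variant B 186/267 = 69.7%, the redesign 1225/2246 = 54.5% → Variant B
Overall: Variant B 1264/2880 = 43.9%, the redesign 1650/3176 = 52.0% → the redesign
Variant B wins each user group but the redesign wins overall — the comparison reverses. Variant B's views skew toward new users, which has a lower base rate.

No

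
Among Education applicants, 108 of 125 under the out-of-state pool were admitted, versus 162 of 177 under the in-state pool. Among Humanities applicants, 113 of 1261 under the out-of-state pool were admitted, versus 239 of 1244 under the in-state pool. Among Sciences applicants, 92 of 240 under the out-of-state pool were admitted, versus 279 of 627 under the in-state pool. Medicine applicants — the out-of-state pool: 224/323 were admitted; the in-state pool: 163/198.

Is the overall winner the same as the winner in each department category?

Education: the out-of-state pool 108/125 = 86.4%, the in-state pool 162/177 = 91.5% → the in-state pool
Humanities: the out-of-state pool 113/1261 = 9.0%, the in-state pool 239/1244 = 19.2% → the in-state pool
Sciences: the out-of-state pool 92/240 = 38.3%, the in-state pool 279/627 = 44.5% → the in-state pool
Medicine: the out-of-state pool 224/323 = 69.3%, the in-state pool 163/198 = 82.3% → the in-state pool
Overall: the out-of-state pool 537/1949 = 27.6%, the in-state pool 843/2246 = 37.5% → the in-state pool
The in-state pool wins overall and in every department group — no reversal.

Yes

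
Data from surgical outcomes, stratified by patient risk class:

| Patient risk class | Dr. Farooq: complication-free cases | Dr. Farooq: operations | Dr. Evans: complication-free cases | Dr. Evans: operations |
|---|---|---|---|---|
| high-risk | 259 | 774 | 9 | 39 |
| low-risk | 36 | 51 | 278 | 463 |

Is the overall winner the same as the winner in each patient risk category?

High-risk: Dr. Farooq 259/774 = 33.5%, Dr. Evans 9/39 = 23.1% → Dr. Farooq
Low-risk: Dr. Farooq 36/51 = 70.6%, Dr. Evans 278/463 = 60.0% → Dr. Farooq
Overall: Dr. Farooq 295/825 = 35.8%, Dr. Evans 287/502 = 57.2% → Dr. Evans
Dr. Farooq wins each patient risk group but Dr. Evans wins overall — the comparison reverses. Dr. Farooq's operations skew toward high-risk, which has a lower base rate.

No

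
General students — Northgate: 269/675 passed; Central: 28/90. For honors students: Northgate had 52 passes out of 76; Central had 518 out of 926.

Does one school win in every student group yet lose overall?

General: Northgate 269/675 = 39.9%, Central 28/90 = 31.1% → Northgate
Honors: Northgate 52/76 = 68.4%, Central 518/926 = 55.9% → Northgate
Overall: Northgate 321/751 = 42.7%, Central 546/1016 = 53.7% → Central
Northgate wins each student group but Central wins overall — the comparison reverses. Northgate's students skew toward general, which has a lower base rate.

Yes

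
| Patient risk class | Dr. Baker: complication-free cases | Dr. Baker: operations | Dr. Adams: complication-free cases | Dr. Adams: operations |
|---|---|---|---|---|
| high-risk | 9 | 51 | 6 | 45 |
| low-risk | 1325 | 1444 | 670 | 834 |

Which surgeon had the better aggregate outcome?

Dr. Baker

High-risk: Dr. Baker 9/51 = 17.6%, Dr. Adams 6/45 = 13.3% → Dr. Baker
Low-risk: Dr. Baker 1325/1444 = 91.8%, Dr. Adams 670/834 = 80.3% → Dr. Baker
Overall: Dr. Baker 1334/1495 = 89.2%, Dr. Adams 676/879 = 76.9% → Dr. Baker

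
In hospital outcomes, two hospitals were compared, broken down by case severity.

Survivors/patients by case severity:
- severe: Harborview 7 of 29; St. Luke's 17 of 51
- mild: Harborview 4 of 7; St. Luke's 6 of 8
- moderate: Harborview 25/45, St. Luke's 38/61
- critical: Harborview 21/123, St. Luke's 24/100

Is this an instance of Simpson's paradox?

No

Severe: Harborview 7/29 = 24.1%, St. Luke's 17/51 = 33.3% → St. Luke's
Mild: Harborview 4/7 = 57.1%, St. Luke's 6/8 = 75.0% → St. Luke's
Moderate: Harborview 25/45 = 55.6%, St. Luke's 38/61 = 62.3% → St. Luke's
Critical: Harborview 21/123 = 17.1%, St. Luke's 24/100 = 24.0% → St. Luke's
Overall: Harborview 57/204 = 27.9%, St. Luke's 85/220 = 38.6% → St. Luke's
St. Luke's wins overall and in every case group — no reversal.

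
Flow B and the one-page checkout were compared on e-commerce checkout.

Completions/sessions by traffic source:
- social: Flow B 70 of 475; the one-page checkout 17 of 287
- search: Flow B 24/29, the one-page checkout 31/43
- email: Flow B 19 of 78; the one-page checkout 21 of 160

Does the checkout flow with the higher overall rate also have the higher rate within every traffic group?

Social: Flow B 70/475 = 14.7%, the one-page checkout 17/287 = 5.9% → Flow B
Search: Flow B 24/29 = 82.8%, the one-page checkout 31/43 = 72.1% → Flow B
Email: Flow B 19/78 = 24.4%, the one-page checkout 21/160 = 13.1% → Flow B
Overall: Flow B 113/582 = 19.4%, the one-page checkout 69/490 = 14.1% → Flow B
Flow B wins overall and in every traffic group — no reversal.

Yes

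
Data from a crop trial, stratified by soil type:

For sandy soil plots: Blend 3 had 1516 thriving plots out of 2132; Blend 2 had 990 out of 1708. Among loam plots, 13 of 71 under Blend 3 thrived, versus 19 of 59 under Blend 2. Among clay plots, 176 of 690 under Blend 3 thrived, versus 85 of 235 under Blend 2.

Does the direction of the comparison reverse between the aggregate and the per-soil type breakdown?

Sandy soil: Blend 3 1516/2132 = 71.1%, Blend 2 990/1708 = 58.0% → Blend 3
Loam: Blend 3 13/71 = 18.3%, Blend 2 19/59 = 32.2% → Blend 2
Clay: Blend 3 176/690 = 25.5%, Blend 2 85/235 = 36.2% → Blend 2
Overall: Blend 3 1705/2893 = 58.9%, Blend 2 1094/2002 = 54.6% → Blend 3
Neither sweeps: Blend 3 wins 1 of 3 groups, Blend 2 wins 2. Blend 3 wins overall but not every group — no Simpson reversal.

No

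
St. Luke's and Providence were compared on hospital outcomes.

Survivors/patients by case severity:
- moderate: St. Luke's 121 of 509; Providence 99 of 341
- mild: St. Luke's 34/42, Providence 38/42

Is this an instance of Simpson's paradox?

No

Moderate: St. Luke's 121/509 = 23.8%, Providence 99/341 = 29.0% → Providence
Mild: St. Luke's 34/42 = 81.0%, Providence 38/42 = 90.5% → Providence
Overall: St. Luke's 155/551 = 28.1%, Providence 137/383 = 35.8% → Providence
Providence wins overall and in every case group — no reversal.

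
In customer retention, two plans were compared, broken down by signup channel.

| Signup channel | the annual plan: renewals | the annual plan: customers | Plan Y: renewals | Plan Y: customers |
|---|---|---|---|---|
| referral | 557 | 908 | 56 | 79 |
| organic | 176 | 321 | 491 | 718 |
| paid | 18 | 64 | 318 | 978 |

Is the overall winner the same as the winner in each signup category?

No

Referral: the annual plan 557/908 = 61.3%, Plan Y 56/79 = 70.9% → Plan Y
Organic: the annual plan 176/321 = 54.8%, Plan Y 491/718 = 68.4% → Plan Y
Paid: the annual plan 18/64 = 28.1%, Plan Y 318/978 = 32.5% → Plan Y
Overall: the annual plan 751/1293 = 58.1%, Plan Y 865/1775 = 48.7% → the annual plan
Plan Y wins each signup group but the annual plan wins overall — the comparison reverses. Plan Y's customers skew toward paid, which has a lower base rate.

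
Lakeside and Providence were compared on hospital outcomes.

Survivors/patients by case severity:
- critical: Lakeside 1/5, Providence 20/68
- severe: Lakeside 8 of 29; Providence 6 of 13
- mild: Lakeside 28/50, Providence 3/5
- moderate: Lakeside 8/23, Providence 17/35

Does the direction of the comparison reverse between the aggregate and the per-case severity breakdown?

Yes

Critical: Lakeside 1/5 = 20.0%, Providence 20/68 = 29.4% → Providence
Severe: Lakeside 8/29 = 27.6%, Providence 6/13 = 46.2% → Providence
Mild: Lakeside 28/50 = 56.0%, Providence 3/5 = 60.0% → Providence
Moderate: Lakeside 8/23 = 34.8%, Providence 17/35 = 48.6% → Providence
Overall: Lakeside 45/107 = 42.1%, Providence 46/121 = 38.0% → Lakeside
Providence wins each case group but Lakeside wins overall — the comparison reverses. Providence's patients skew toward critical, which has a lower base rate.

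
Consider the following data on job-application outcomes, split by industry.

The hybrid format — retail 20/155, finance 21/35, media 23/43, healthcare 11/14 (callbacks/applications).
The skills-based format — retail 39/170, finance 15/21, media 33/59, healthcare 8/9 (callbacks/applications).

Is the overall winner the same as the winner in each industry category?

Retail: the hybrid format 20/155 = 12.9%, the skills-based format 39/170 = 22.9% → the skills-based format
Finance: the hybrid format 21/35 = 60.0%, the skills-based format 15/21 = 71.4% → the skills-based format
Media: the hybrid format 23/43 = 53.5%, the skills-based format 33/59 = 55.9% → the skills-based format
Healthcare: the hybrid format 11/14 = 78.6%, the skills-based format 8/9 = 88.9% → the skills-based format
Overall: the hybrid format 75/247 = 30.4%, the skills-based format 95/259 = 36.7% → the skills-based format
The skills-based format wins overall and in every industry group — no reversal.

Yes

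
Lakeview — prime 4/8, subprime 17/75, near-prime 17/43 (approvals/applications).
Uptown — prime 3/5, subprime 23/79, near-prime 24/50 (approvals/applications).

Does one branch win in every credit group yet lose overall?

No

Prime: Lakeview 4/8 = 50.0%, Uptown 3/5 = 60.0% → Uptown
Subprime: Lakeview 17/75 = 22.7%, Uptown 23/79 = 29.1% → Uptown
Near-prime: Lakeview 17/43 = 39.5%, Uptown 24/50 = 48.0% → Uptown
Overall: Lakeview 38/126 = 30.2%, Uptown 50/134 = 37.3% → Uptown
Uptown wins overall and in every credit group — no reversal.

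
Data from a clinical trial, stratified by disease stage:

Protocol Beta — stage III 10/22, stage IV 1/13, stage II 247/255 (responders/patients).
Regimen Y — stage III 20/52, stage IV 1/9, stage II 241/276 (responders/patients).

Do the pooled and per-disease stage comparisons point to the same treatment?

No

Stage III: Protocol Beta 10/22 = 45.5%, Regimen Y 20/52 = 38.5% → Protocol Beta
Stage IV: Protocol Beta 1/13 = 7.7%, Regimen Y 1/9 = 11.1% → Regimen Y
Stage II: Protocol Beta 247/255 = 96.9%, Regimen Y 241/276 = 87.3% → Protocol Beta
Overall: Protocol Beta 258/290 = 89.0%, Regimen Y 262/337 = 77.7% → Protocol Beta
Neither sweeps: Protocol Beta wins 2 of 3 groups, Regimen Y wins 1. Protocol Beta wins overall but not every group — no Simpson reversal.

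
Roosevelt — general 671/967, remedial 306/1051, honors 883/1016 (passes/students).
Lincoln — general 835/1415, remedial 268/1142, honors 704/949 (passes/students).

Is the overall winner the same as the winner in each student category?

Yes

General: Roosevelt 671/967 = 69.4%, Lincoln 835/1415 = 59.0% → Roosevelt
Remedial: Roosevelt 306/1051 = 29.1%, Lincoln 268/1142 = 23.5% → Roosevelt
Honors: Roosevelt 883/1016 = 86.9%, Lincoln 704/949 = 74.2% → Roosevelt
Overall: Roosevelt 1860/3034 = 61.3%, Lincoln 1807/3506 = 51.5% → Roosevelt
Roosevelt wins overall and in every student group — no reversal.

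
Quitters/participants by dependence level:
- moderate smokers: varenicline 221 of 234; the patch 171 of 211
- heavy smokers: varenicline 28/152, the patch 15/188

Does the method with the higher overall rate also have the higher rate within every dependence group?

Yes

Moderate smokers: varenicline 221/234 = 94.4%, the patch 171/211 = 81.0% → varenicline
Heavy smokers: varenicline 28/152 = 18.4%, the patch 15/188 = 8.0% → varenicline
Overall: varenicline 249/386 = 64.5%, the patch 186/399 = 46.6% → varenicline
Varenicline wins overall and in every dependence group — no reversal.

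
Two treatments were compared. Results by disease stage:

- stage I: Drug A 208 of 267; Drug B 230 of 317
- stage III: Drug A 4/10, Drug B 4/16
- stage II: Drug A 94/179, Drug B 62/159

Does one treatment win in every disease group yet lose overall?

Stage I: Drug A 208/267 = 77.9%, Drug B 230/317 = 72.6% → Drug A
Stage III: Drug A 4/10 = 40.0%, Drug B 4/16 = 25.0% → Drug A
Stage II: Drug A 94/179 = 52.5%, Drug B 62/159 = 39.0% → Drug A
Overall: Drug A 306/456 = 67.1%, Drug B 296/492 = 60.2% → Drug A
Drug A wins overall and in every disease group — no reversal.

No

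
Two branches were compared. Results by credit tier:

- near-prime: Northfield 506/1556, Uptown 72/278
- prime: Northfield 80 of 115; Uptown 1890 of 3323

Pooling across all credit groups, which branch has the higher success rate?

Uptown

Near-prime: Northfield 506/1556 = 32.5%, Uptown 72/278 = 25.9% → Northfield
Prime: Northfield 80/115 = 69.6%, Uptown 1890/3323 = 56.9% → Northfield
Overall: Northfield 586/1671 = 35.1%, Uptown 1962/3601 = 54.5% → Uptown
(Northfield wins every credit group but Uptown wins overall — Northfield's applications skew toward the low-rate near-prime group.)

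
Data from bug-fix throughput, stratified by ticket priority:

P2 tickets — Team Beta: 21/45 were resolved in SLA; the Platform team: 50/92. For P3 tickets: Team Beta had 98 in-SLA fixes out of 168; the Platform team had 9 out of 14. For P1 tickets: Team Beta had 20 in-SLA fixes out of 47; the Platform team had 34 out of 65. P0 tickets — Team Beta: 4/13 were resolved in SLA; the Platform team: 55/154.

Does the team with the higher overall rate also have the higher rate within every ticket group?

P2: Team Beta 21/45 = 46.7%, the Platform team 50/92 = 54.3% → the Platform team
P3: Team Beta 98/168 = 58.3%, the Platform team 9/14 = 64.3% → the Platform team
P1: Team Beta 20/47 = 42.6%, the Platform team 34/65 = 52.3% → the Platform team
P0: Team Beta 4/13 = 30.8%, the Platform team 55/154 = 35.7% → the Platform team
Overall: Team Beta 143/273 = 52.4%, the Platform team 148/325 = 45.5% → Team Beta
The Platform team wins each ticket group but Team Beta wins overall — the comparison reverses. The Platform team's tickets skew toward P0, which has a lower base rate.

No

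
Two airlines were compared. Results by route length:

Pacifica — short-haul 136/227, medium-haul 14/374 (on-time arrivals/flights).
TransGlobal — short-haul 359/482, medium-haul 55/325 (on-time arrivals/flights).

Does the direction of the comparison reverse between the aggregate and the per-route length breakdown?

No

Short-haul: Pacifica 136/227 = 59.9%, TransGlobal 359/482 = 74.5% → TransGlobal
Medium-haul: Pacifica 14/374 = 3.7%, TransGlobal 55/325 = 16.9% → TransGlobal
Overall: Pacifica 150/601 = 25.0%, TransGlobal 414/807 = 51.3% → TransGlobal
TransGlobal wins overall and in every route group — no reversal.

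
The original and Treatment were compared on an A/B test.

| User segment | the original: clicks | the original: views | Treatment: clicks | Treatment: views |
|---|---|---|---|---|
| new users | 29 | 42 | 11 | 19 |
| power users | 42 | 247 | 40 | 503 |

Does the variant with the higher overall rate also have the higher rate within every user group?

Yes

New users: the original 29/42 = 69.0%, Treatment 11/19 = 57.9% → the original
Power users: the original 42/247 = 17.0%, Treatment 40/503 = 8.0% → the original
Overall: the original 71/289 = 24.6%, Treatment 51/522 = 9.8% → the original
The original wins overall and in every user group — no reversal.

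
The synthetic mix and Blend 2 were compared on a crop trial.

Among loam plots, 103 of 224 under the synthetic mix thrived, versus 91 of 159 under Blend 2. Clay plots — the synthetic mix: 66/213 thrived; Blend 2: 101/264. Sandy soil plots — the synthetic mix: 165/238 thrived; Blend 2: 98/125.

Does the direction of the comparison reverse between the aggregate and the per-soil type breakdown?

Loam: the synthetic mix 103/224 = 46.0%, Blend 2 91/159 = 57.2% → Blend 2
Clay: the synthetic mix 66/213 = 31.0%, Blend 2 101/264 = 38.3% → Blend 2
Sandy soil: the synthetic mix 165/238 = 69.3%, Blend 2 98/125 = 78.4% → Blend 2
Overall: the synthetic mix 334/675 = 49.5%, Blend 2 290/548 = 52.9% → Blend 2
Blend 2 wins overall and in every soil group — no reversal.

No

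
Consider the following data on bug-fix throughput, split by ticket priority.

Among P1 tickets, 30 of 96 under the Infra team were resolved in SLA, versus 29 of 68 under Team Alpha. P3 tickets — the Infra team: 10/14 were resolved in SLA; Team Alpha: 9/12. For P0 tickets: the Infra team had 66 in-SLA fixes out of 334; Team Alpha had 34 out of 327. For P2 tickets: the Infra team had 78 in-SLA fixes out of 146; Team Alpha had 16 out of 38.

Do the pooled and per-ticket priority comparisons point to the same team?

P1: the Infra team 30/96 = 31.2%, Team Alpha 29/68 = 42.6% → Team Alpha
P3: the Infra team 10/14 = 71.4%, Team Alpha 9/12 = 75.0% → Team Alpha
P0: the Infra team 66/334 = 19.8%, Team Alpha 34/327 = 10.4% → the Infra team
P2: the Infra team 78/146 = 53.4%, Team Alpha 16/38 = 42.1% → the Infra team
Overall: the Infra team 184/590 = 31.2%, Team Alpha 88/445 = 19.8% → the Infra team
Neither sweeps: the Infra team wins 2 of 4 groups, Team Alpha wins 2. The Infra team wins overall but not every group — no Simpson reversal.

No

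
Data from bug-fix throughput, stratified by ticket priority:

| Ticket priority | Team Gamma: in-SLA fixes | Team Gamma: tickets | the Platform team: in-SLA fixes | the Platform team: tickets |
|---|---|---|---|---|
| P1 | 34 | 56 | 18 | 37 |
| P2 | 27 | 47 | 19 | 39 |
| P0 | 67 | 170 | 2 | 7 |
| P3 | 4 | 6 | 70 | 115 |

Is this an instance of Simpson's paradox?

P1: Team Gamma 34/56 = 60.7%, the Platform team 18/37 = 48.6% → Team Gamma
P2: Team Gamma 27/47 = 57.4%, the Platform team 19/39 = 48.7% → Team Gamma
P0: Team Gamma 67/170 = 39.4%, the Platform team 2/7 = 28.6% → Team Gamma
P3: Team Gamma 4/6 = 66.7%, the Platform team 70/115 = 60.9% → Team Gamma
Overall: Team Gamma 132/279 = 47.3%, the Platform team 109/198 = 55.1% → the Platform team
Team Gamma wins each ticket group but the Platform team wins overall — the comparison reverses. Team Gamma's tickets skew toward P0, which has a lower base rate.

Yes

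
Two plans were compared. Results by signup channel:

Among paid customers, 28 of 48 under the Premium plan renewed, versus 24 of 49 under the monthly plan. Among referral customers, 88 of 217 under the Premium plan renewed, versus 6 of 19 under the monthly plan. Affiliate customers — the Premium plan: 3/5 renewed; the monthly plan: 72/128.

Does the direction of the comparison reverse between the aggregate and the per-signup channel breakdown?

Yes

Paid: the Premium plan 28/48 = 58.3%, the monthly plan 24/49 = 49.0% → the Premium plan
Referral: the Premium plan 88/217 = 40.6%, the monthly plan 6/19 = 31.6% → the Premium plan
Affiliate: the Premium plan 3/5 = 60.0%, the monthly plan 72/128 = 56.2% → the Premium plan
Overall: the Premium plan 119/270 = 44.1%, the monthly plan 102/196 = 52.0% → the monthly plan
The Premium plan wins each signup group but the monthly plan wins overall — the comparison reverses. The Premium plan's customers skew toward referral, which has a lower base rate.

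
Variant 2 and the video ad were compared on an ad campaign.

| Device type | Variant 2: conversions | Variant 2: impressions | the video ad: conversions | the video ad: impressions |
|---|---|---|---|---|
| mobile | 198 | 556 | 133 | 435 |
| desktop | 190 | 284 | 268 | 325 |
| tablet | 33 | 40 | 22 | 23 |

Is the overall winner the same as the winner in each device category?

Mobile: Variant 2 198/556 = 35.6%, the video ad 133/435 = 30.6% → Variant 2
Desktop: Variant 2 190/284 = 66.9%, the video ad 268/325 = 82.5% → the video ad
Tablet: Variant 2 33/40 = 82.5%, the video ad 22/23 = 95.7% → the video ad
Overall: Variant 2 421/880 = 47.8%, the video ad 423/783 = 54.0% → the video ad
Neither sweeps: Variant 2 wins 1 of 3 groups, the video ad wins 2. The video ad wins overall but not every group — no Simpson reversal.

No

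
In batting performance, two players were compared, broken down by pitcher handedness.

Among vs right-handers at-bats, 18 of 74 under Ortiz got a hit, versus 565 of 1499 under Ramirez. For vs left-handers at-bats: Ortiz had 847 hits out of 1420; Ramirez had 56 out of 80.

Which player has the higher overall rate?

Vs right-handers: Ortiz 18/74 = 24.3%, Ramirez 565/1499 = 37.7% → Ramirez
Vs left-handers: Ortiz 847/1420 = 59.6%, Ramirez 56/80 = 70.0% → Ramirez
Overall: Ortiz 865/1494 = 57.9%, Ramirez 621/1579 = 39.3% → Ortiz
(Ramirez wins every pitcher group but Ortiz wins overall — Ramirez's at-bats skew toward the low-rate vs right-handers group.)

Ortiz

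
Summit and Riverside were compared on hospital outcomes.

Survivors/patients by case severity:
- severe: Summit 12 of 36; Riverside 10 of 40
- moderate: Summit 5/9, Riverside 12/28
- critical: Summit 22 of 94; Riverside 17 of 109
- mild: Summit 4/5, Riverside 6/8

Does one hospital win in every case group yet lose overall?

Severe: Summit 12/36 = 33.3%, Riverside 10/40 = 25.0% → Summit
Moderate: Summit 5/9 = 55.6%, Riverside 12/28 = 42.9% → Summit
Critical: Summit 22/94 = 23.4%, Riverside 17/109 = 15.6% → Summit
Mild: Summit 4/5 = 80.0%, Riverside 6/8 = 75.0% → Summit
Overall: Summit 43/144 = 29.9%, Riverside 45/185 = 24.3% → Summit
Summit wins overall and in every case group — no reversal.

No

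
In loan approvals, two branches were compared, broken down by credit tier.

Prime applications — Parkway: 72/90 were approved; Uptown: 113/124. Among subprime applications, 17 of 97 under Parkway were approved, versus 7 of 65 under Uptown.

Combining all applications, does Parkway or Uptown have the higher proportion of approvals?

Prime: Parkway 72/90 = 80.0%, Uptown 113/124 = 91.1% → Uptown
Subprime: Parkway 17/97 = 17.5%, Uptown 7/65 = 10.8% → Parkway
Overall: Parkway 89/187 = 47.6%, Uptown 120/189 = 63.5% → Uptown
(Neither sweeps every credit group, but Uptown has the higher pooled rate.)

Uptown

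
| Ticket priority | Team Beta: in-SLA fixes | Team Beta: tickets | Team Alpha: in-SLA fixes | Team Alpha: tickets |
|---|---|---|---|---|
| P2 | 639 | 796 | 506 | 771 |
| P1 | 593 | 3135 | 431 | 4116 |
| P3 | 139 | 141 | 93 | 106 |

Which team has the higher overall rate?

P2: Team Beta 639/796 = 80.3%, Team Alpha 506/771 = 65.6% → Team Beta
P1: Team Beta 593/3135 = 18.9%, Team Alpha 431/4116 = 10.5% → Team Beta
P3: Team Beta 139/141 = 98.6%, Team Alpha 93/106 = 87.7% → Team Beta
Overall: Team Beta 1371/4072 = 33.7%, Team Alpha 1030/4993 = 20.6% → Team Beta

Team Beta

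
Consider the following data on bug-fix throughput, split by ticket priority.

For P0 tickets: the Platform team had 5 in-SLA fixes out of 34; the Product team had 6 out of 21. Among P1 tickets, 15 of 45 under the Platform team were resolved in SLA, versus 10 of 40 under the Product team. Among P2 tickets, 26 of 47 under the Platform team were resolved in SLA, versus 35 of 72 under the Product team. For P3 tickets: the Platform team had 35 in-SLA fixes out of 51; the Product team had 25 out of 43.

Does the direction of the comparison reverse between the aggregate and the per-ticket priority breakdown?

P0: the Platform team 5/34 = 14.7%, the Product team 6/21 = 28.6% → the Product team
P1: the Platform team 15/45 = 33.3%, the Product team 10/40 = 25.0% → the Platform team
P2: the Platform team 26/47 = 55.3%, the Product team 35/72 = 48.6% → the Platform team
P3: the Platform team 35/51 = 68.6%, the Product team 25/43 = 58.1% → the Platform team
Overall: the Platform team 81/177 = 45.8%, the Product team 76/176 = 43.2% → the Platform team
Neither sweeps: the Platform team wins 3 of 4 groups, the Product team wins 1. The Platform team wins overall but not every group — no Simpson reversal.

No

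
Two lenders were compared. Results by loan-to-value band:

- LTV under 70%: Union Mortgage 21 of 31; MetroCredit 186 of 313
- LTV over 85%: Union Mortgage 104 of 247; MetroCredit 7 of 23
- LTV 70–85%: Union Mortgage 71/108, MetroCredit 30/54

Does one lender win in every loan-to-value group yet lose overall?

Yes

LTV under 70%: Union Mortgage 21/31 = 67.7%, MetroCredit 186/313 = 59.4% → Union Mortgage
LTV over 85%: Union Mortgage 104/247 = 42.1%, MetroCredit 7/23 = 30.4% → Union Mortgage
LTV 70–85%: Union Mortgage 71/108 = 65.7%, MetroCredit 30/54 = 55.6% → Union Mortgage
Overall: Union Mortgage 196/386 = 50.8%, MetroCredit 223/390 = 57.2% → MetroCredit
Union Mortgage wins each loan-to-value group but MetroCredit wins overall — the comparison reverses. Union Mortgage's loans skew toward LTV over 85%, which has a lower base rate.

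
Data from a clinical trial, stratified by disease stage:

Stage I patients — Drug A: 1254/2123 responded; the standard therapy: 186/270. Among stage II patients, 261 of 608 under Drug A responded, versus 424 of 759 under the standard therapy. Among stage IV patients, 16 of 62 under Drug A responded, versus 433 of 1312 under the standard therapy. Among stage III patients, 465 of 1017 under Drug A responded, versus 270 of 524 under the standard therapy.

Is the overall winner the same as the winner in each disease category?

Stage I: Drug A 1254/2123 = 59.1%, the standard therapy 186/270 = 68.9% → the standard therapy
Stage II: Drug A 261/608 = 42.9%, the standard therapy 424/759 = 55.9% → the standard therapy
Stage IV: Drug A 16/62 = 25.8%, the standard therapy 433/1312 = 33.0% → the standard therapy
Stage III: Drug A 465/1017 = 45.7%, the standard therapy 270/524 = 51.5% → the standard therapy
Overall: Drug A 1996/3810 = 52.4%, the standard therapy 1313/2865 = 45.8% → Drug A
The standard therapy wins each disease group but Drug A wins overall — the comparison reverses. The standard therapy's patients skew toward stage IV, which has a lower base rate.

No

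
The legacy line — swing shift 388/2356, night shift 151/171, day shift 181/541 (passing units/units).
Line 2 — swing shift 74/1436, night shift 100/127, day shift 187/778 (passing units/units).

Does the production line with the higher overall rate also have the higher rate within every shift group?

Yes

Swing shift: the legacy line 388/2356 = 16.5%, Line 2 74/1436 = 5.2% → the legacy line
Night shift: the legacy line 151/171 = 88.3%, Line 2 100/127 = 78.7% → the legacy line
Day shift: the legacy line 181/541 = 33.5%, Line 2 187/778 = 24.0% → the legacy line
Overall: the legacy line 720/3068 = 23.5%, Line 2 361/2341 = 15.4% → the legacy line
The legacy line wins overall and in every shift group — no reversal.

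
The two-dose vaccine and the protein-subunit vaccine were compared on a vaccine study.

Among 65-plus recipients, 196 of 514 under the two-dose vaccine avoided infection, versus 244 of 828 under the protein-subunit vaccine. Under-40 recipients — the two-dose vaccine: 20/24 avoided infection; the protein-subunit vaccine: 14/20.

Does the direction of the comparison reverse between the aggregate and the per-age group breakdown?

No

65-plus: the two-dose vaccine 196/514 = 38.1%, the protein-subunit vaccine 244/828 = 29.5% → the two-dose vaccine
Under-40: the two-dose vaccine 20/24 = 83.3%, the protein-subunit vaccine 14/20 = 70.0% → the two-dose vaccine
Overall: the two-dose vaccine 216/538 = 40.1%, the protein-subunit vaccine 258/848 = 30.4% → the two-dose vaccine
The two-dose vaccine wins overall and in every age group — no reversal.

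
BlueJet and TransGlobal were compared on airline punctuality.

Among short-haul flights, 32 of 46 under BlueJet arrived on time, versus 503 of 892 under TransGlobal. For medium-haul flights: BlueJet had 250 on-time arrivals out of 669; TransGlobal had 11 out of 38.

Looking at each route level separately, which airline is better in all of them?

Short-haul: BlueJet 32/46 = 69.6%, TransGlobal 503/892 = 56.4% → BlueJet
Medium-haul: BlueJet 250/669 = 37.4%, TransGlobal 11/38 = 28.9% → BlueJet
BlueJet has the higher rate in both groups.

BlueJet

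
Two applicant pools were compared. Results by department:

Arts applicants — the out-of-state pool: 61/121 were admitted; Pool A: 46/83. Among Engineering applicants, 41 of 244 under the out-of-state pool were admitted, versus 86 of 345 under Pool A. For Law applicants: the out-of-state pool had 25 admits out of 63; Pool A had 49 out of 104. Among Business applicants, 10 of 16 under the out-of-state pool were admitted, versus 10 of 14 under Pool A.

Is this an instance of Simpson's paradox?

No

Arts: the out-of-state pool 61/121 = 50.4%, Pool A 46/83 = 55.4% → Pool A
Engineering: the out-of-state pool 41/244 = 16.8%, Pool A 86/345 = 24.9% → Pool A
Law: the out-of-state pool 25/63 = 39.7%, Pool A 49/104 = 47.1% → Pool A
Business: the out-of-state pool 10/16 = 62.5%, Pool A 10/14 = 71.4% → Pool A
Overall: the out-of-state pool 137/444 = 30.9%, Pool A 191/546 = 35.0% → Pool A
Pool A wins overall and in every department group — no reversal.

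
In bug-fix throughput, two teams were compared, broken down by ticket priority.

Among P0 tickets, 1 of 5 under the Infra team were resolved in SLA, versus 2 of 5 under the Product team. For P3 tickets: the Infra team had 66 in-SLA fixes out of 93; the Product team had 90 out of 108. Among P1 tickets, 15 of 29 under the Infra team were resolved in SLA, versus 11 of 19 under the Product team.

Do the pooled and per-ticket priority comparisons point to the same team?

P0: the Infra team 1/5 = 20.0%, the Product team 2/5 = 40.0% → the Product team
P3: the Infra team 66/93 = 71.0%, the Product team 90/108 = 83.3% → the Product team
P1: the Infra team 15/29 = 51.7%, the Product team 11/19 = 57.9% → the Product team
Overall: the Infra team 82/127 = 64.6%, the Product team 103/132 = 78.0% → the Product team
The Product team wins overall and in every ticket group — no reversal.

Yes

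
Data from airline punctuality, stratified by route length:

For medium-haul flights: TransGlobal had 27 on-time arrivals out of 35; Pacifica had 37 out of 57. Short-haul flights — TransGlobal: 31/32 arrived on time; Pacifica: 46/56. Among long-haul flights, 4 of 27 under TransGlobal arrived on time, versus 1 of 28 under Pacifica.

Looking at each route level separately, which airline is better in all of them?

TransGlobal

Medium-haul: TransGlobal 27/35 = 77.1%, Pacifica 37/57 = 64.9% → TransGlobal
Short-haul: TransGlobal 31/32 = 96.9%, Pacifica 46/56 = 82.1% → TransGlobal
Long-haul: TransGlobal 4/27 = 14.8%, Pacifica 1/28 = 3.6% → TransGlobal
TransGlobal has the higher rate in all 3 groups.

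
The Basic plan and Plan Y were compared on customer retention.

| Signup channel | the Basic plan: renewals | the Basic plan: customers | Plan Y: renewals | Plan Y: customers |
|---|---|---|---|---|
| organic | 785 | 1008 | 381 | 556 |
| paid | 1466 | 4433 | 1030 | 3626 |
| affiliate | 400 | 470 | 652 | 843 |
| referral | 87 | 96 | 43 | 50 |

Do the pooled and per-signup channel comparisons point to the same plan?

Yes

Organic: the Basic plan 785/1008 = 77.9%, Plan Y 381/556 = 68.5% → the Basic plan
Paid: the Basic plan 1466/4433 = 33.1%, Plan Y 1030/3626 = 28.4% → the Basic plan
Affiliate: the Basic plan 400/470 = 85.1%, Plan Y 652/843 = 77.3% → the Basic plan
Referral: the Basic plan 87/96 = 90.6%, Plan Y 43/50 = 86.0% → the Basic plan
Overall: the Basic plan 2738/6007 = 45.6%, Plan Y 2106/5075 = 41.5% → the Basic plan
The Basic plan wins overall and in every signup group — no reversal.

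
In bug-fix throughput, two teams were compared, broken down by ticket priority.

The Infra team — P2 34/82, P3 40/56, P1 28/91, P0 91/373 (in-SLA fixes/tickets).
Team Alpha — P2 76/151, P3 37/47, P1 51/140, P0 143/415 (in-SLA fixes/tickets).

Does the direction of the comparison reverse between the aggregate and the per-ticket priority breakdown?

P2: the Infra team 34/82 = 41.5%, Team Alpha 76/151 = 50.3% → Team Alpha
P3: the Infra team 40/56 = 71.4%, Team Alpha 37/47 = 78.7% → Team Alpha
P1: the Infra team 28/91 = 30.8%, Team Alpha 51/140 = 36.4% → Team Alpha
P0: the Infra team 91/373 = 24.4%, Team Alpha 143/415 = 34.5% → Team Alpha
Overall: the Infra team 193/602 = 32.1%, Team Alpha 307/753 = 40.8% → Team Alpha
Team Alpha wins overall and in every ticket group — no reversal.

No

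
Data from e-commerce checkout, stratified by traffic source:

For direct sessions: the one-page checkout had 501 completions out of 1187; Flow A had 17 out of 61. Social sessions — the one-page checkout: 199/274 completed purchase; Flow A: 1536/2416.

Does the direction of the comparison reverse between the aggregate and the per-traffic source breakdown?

Direct: the one-page checkout 501/1187 = 42.2%, Flow A 17/61 = 27.9% → the one-page checkout
Social: the one-page checkout 199/274 = 72.6%, Flow A 1536/2416 = 63.6% → the one-page checkout
Overall: the one-page checkout 700/1461 = 47.9%, Flow A 1553/2477 = 62.7% → Flow A
The one-page checkout wins each traffic group but Flow A wins overall — the comparison reverses. The one-page checkout's sessions skew toward direct, which has a lower base rate.

Yes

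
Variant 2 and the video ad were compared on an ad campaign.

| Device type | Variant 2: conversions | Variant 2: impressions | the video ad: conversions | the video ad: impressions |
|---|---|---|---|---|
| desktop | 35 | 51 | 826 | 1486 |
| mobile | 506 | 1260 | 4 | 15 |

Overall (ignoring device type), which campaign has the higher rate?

the video ad

Desktop: Variant 2 35/51 = 68.6%, the video ad 826/1486 = 55.6% → Variant 2
Mobile: Variant 2 506/1260 = 40.2%, the video ad 4/15 = 26.7% → Variant 2
Overall: Variant 2 541/1311 = 41.3%, the video ad 830/1501 = 55.3% → the video ad
(Variant 2 wins every device group but the video ad wins overall — Variant 2's impressions skew toward the low-rate mobile group.)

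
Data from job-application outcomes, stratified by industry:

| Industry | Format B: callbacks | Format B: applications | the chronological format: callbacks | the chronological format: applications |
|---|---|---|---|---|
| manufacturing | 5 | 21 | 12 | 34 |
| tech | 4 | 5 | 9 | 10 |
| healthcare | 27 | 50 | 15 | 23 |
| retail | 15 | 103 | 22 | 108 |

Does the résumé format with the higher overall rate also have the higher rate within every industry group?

Yes

Manufacturing: Format B 5/21 = 23.8%, the chronological format 12/34 = 35.3% → the chronological format
Tech: Format B 4/5 = 80.0%, the chronological format 9/10 = 90.0% → the chronological format
Healthcare: Format B 27/50 = 54.0%, the chronological format 15/23 = 65.2% → the chronological format
Retail: Format B 15/103 = 14.6%, the chronological format 22/108 = 20.4% → the chronological format
Overall: Format B 51/179 = 28.5%, the chronological format 58/175 = 33.1% → the chronological format
The chronological format wins overall and in every industry group — no reversal.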